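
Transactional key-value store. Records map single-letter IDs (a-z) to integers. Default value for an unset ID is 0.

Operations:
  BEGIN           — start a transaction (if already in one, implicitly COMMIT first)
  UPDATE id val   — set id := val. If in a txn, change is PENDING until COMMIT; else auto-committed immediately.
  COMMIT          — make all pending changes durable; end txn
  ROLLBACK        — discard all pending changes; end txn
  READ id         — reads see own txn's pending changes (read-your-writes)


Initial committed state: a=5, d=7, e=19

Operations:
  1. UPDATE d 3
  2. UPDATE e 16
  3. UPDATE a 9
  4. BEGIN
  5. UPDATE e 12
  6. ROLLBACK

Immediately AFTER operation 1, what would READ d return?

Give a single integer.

Initial committed: {a=5, d=7, e=19}
Op 1: UPDATE d=3 (auto-commit; committed d=3)
After op 1: visible(d) = 3 (pending={}, committed={a=5, d=3, e=19})

Answer: 3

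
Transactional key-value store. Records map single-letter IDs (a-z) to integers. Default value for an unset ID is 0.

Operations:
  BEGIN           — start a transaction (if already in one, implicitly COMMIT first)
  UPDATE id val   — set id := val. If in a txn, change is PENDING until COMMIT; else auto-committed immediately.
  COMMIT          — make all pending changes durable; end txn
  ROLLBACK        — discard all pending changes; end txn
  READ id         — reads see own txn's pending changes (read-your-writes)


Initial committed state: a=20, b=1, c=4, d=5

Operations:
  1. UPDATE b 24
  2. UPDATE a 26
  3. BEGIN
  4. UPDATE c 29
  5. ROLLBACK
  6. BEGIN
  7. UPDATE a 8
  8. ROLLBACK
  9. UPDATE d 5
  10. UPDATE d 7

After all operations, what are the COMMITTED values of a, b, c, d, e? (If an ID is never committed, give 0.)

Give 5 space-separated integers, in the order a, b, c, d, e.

Answer: 26 24 4 7 0

Derivation:
Initial committed: {a=20, b=1, c=4, d=5}
Op 1: UPDATE b=24 (auto-commit; committed b=24)
Op 2: UPDATE a=26 (auto-commit; committed a=26)
Op 3: BEGIN: in_txn=True, pending={}
Op 4: UPDATE c=29 (pending; pending now {c=29})
Op 5: ROLLBACK: discarded pending ['c']; in_txn=False
Op 6: BEGIN: in_txn=True, pending={}
Op 7: UPDATE a=8 (pending; pending now {a=8})
Op 8: ROLLBACK: discarded pending ['a']; in_txn=False
Op 9: UPDATE d=5 (auto-commit; committed d=5)
Op 10: UPDATE d=7 (auto-commit; committed d=7)
Final committed: {a=26, b=24, c=4, d=7}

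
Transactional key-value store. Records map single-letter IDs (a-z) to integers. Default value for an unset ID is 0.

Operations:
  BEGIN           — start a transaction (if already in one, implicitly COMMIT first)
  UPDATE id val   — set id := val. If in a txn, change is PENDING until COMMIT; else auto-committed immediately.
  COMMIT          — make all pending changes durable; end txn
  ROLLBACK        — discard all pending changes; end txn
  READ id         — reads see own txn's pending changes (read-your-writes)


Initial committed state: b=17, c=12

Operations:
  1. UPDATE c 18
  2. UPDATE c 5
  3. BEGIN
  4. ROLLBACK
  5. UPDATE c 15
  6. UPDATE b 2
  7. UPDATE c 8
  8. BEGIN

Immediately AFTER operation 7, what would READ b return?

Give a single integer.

Answer: 2

Derivation:
Initial committed: {b=17, c=12}
Op 1: UPDATE c=18 (auto-commit; committed c=18)
Op 2: UPDATE c=5 (auto-commit; committed c=5)
Op 3: BEGIN: in_txn=True, pending={}
Op 4: ROLLBACK: discarded pending []; in_txn=False
Op 5: UPDATE c=15 (auto-commit; committed c=15)
Op 6: UPDATE b=2 (auto-commit; committed b=2)
Op 7: UPDATE c=8 (auto-commit; committed c=8)
After op 7: visible(b) = 2 (pending={}, committed={b=2, c=8})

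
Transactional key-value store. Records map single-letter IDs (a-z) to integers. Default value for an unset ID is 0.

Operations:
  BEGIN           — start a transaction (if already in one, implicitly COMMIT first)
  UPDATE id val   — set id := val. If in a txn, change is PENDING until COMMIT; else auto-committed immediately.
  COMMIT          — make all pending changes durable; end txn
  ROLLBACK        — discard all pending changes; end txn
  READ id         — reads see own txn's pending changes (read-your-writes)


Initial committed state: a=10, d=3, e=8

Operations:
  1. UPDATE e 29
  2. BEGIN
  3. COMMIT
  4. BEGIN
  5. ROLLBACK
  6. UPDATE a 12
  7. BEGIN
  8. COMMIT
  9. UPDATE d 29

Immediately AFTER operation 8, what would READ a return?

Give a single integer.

Answer: 12

Derivation:
Initial committed: {a=10, d=3, e=8}
Op 1: UPDATE e=29 (auto-commit; committed e=29)
Op 2: BEGIN: in_txn=True, pending={}
Op 3: COMMIT: merged [] into committed; committed now {a=10, d=3, e=29}
Op 4: BEGIN: in_txn=True, pending={}
Op 5: ROLLBACK: discarded pending []; in_txn=False
Op 6: UPDATE a=12 (auto-commit; committed a=12)
Op 7: BEGIN: in_txn=True, pending={}
Op 8: COMMIT: merged [] into committed; committed now {a=12, d=3, e=29}
After op 8: visible(a) = 12 (pending={}, committed={a=12, d=3, e=29})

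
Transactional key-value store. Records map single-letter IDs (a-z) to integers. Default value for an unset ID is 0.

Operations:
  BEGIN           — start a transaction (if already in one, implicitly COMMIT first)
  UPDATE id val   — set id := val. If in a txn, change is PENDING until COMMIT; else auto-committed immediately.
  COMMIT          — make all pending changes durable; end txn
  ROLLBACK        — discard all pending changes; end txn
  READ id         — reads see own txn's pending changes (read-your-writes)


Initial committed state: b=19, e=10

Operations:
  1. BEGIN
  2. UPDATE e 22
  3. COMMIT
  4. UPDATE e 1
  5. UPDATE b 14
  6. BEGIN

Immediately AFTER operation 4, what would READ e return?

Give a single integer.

Initial committed: {b=19, e=10}
Op 1: BEGIN: in_txn=True, pending={}
Op 2: UPDATE e=22 (pending; pending now {e=22})
Op 3: COMMIT: merged ['e'] into committed; committed now {b=19, e=22}
Op 4: UPDATE e=1 (auto-commit; committed e=1)
After op 4: visible(e) = 1 (pending={}, committed={b=19, e=1})

Answer: 1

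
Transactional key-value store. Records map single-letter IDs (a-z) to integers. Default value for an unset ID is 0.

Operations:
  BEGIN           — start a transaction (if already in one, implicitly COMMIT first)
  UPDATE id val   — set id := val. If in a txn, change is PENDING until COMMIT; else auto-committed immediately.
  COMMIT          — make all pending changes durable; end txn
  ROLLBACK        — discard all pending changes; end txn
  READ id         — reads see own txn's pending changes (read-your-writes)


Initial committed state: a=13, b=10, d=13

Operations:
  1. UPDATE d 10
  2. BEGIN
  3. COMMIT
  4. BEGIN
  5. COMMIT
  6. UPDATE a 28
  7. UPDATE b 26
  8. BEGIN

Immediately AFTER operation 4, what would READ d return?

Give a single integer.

Initial committed: {a=13, b=10, d=13}
Op 1: UPDATE d=10 (auto-commit; committed d=10)
Op 2: BEGIN: in_txn=True, pending={}
Op 3: COMMIT: merged [] into committed; committed now {a=13, b=10, d=10}
Op 4: BEGIN: in_txn=True, pending={}
After op 4: visible(d) = 10 (pending={}, committed={a=13, b=10, d=10})

Answer: 10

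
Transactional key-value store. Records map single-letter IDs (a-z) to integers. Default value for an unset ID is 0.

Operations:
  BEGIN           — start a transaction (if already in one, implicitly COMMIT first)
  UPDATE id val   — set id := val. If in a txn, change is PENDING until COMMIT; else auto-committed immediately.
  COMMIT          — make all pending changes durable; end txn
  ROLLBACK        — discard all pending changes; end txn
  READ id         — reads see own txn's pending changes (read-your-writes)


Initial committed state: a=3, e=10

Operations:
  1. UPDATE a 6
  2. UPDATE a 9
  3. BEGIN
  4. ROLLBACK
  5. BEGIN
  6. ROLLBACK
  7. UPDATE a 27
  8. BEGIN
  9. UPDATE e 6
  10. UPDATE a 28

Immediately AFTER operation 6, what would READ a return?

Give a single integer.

Answer: 9

Derivation:
Initial committed: {a=3, e=10}
Op 1: UPDATE a=6 (auto-commit; committed a=6)
Op 2: UPDATE a=9 (auto-commit; committed a=9)
Op 3: BEGIN: in_txn=True, pending={}
Op 4: ROLLBACK: discarded pending []; in_txn=False
Op 5: BEGIN: in_txn=True, pending={}
Op 6: ROLLBACK: discarded pending []; in_txn=False
After op 6: visible(a) = 9 (pending={}, committed={a=9, e=10})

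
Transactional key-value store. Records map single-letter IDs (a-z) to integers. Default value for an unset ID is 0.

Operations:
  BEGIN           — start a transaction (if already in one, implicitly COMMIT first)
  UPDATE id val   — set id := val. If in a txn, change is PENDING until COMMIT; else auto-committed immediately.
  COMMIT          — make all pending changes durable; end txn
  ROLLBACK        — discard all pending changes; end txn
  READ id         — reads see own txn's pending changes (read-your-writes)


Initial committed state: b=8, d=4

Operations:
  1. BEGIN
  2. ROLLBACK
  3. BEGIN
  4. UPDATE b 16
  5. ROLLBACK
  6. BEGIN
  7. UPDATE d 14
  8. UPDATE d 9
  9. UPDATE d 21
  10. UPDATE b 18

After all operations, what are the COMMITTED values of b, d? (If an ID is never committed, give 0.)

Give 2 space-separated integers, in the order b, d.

Initial committed: {b=8, d=4}
Op 1: BEGIN: in_txn=True, pending={}
Op 2: ROLLBACK: discarded pending []; in_txn=False
Op 3: BEGIN: in_txn=True, pending={}
Op 4: UPDATE b=16 (pending; pending now {b=16})
Op 5: ROLLBACK: discarded pending ['b']; in_txn=False
Op 6: BEGIN: in_txn=True, pending={}
Op 7: UPDATE d=14 (pending; pending now {d=14})
Op 8: UPDATE d=9 (pending; pending now {d=9})
Op 9: UPDATE d=21 (pending; pending now {d=21})
Op 10: UPDATE b=18 (pending; pending now {b=18, d=21})
Final committed: {b=8, d=4}

Answer: 8 4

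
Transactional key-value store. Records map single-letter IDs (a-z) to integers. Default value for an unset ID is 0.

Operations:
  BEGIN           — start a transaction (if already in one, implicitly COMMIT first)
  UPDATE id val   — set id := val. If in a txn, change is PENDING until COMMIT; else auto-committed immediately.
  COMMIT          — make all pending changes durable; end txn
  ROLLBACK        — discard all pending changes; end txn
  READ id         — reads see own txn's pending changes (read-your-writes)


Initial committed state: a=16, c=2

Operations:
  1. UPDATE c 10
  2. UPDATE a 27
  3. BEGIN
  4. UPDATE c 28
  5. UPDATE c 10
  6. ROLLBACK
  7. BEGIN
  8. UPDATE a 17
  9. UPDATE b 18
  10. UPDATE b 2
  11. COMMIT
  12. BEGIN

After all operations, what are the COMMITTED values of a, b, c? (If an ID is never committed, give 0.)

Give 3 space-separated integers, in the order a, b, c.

Initial committed: {a=16, c=2}
Op 1: UPDATE c=10 (auto-commit; committed c=10)
Op 2: UPDATE a=27 (auto-commit; committed a=27)
Op 3: BEGIN: in_txn=True, pending={}
Op 4: UPDATE c=28 (pending; pending now {c=28})
Op 5: UPDATE c=10 (pending; pending now {c=10})
Op 6: ROLLBACK: discarded pending ['c']; in_txn=False
Op 7: BEGIN: in_txn=True, pending={}
Op 8: UPDATE a=17 (pending; pending now {a=17})
Op 9: UPDATE b=18 (pending; pending now {a=17, b=18})
Op 10: UPDATE b=2 (pending; pending now {a=17, b=2})
Op 11: COMMIT: merged ['a', 'b'] into committed; committed now {a=17, b=2, c=10}
Op 12: BEGIN: in_txn=True, pending={}
Final committed: {a=17, b=2, c=10}

Answer: 17 2 10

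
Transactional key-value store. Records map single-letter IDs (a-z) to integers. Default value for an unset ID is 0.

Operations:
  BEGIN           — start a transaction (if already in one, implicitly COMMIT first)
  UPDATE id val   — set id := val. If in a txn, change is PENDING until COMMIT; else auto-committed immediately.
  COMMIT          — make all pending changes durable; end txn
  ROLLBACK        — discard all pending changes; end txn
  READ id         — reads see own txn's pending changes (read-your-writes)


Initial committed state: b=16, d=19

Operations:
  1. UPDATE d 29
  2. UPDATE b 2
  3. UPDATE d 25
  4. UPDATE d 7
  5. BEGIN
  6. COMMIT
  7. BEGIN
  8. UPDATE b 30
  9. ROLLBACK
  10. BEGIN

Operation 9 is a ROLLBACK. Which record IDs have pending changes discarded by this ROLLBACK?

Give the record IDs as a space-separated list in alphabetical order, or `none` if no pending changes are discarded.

Answer: b

Derivation:
Initial committed: {b=16, d=19}
Op 1: UPDATE d=29 (auto-commit; committed d=29)
Op 2: UPDATE b=2 (auto-commit; committed b=2)
Op 3: UPDATE d=25 (auto-commit; committed d=25)
Op 4: UPDATE d=7 (auto-commit; committed d=7)
Op 5: BEGIN: in_txn=True, pending={}
Op 6: COMMIT: merged [] into committed; committed now {b=2, d=7}
Op 7: BEGIN: in_txn=True, pending={}
Op 8: UPDATE b=30 (pending; pending now {b=30})
Op 9: ROLLBACK: discarded pending ['b']; in_txn=False
Op 10: BEGIN: in_txn=True, pending={}
ROLLBACK at op 9 discards: ['b']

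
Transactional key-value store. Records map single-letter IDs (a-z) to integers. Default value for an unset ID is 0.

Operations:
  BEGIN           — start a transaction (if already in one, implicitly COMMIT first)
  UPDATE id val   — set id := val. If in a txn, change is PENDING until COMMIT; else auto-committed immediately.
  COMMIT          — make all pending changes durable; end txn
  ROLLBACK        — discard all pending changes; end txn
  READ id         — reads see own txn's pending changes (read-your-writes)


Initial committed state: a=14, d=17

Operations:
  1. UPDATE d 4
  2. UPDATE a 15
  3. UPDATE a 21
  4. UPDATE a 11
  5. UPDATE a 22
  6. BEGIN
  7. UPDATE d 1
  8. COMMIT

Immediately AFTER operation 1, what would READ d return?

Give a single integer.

Initial committed: {a=14, d=17}
Op 1: UPDATE d=4 (auto-commit; committed d=4)
After op 1: visible(d) = 4 (pending={}, committed={a=14, d=4})

Answer: 4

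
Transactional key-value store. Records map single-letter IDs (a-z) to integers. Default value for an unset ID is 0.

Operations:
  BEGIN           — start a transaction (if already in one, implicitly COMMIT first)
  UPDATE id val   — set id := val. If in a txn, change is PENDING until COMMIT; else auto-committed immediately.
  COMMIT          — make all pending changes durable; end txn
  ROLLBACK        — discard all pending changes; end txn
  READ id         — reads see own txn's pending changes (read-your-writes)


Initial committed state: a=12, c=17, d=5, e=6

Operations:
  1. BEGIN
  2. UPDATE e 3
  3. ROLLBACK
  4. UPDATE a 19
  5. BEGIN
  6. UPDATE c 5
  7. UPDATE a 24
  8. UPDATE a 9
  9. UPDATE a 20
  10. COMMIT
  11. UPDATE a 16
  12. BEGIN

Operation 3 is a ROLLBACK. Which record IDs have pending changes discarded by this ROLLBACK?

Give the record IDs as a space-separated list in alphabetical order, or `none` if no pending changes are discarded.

Initial committed: {a=12, c=17, d=5, e=6}
Op 1: BEGIN: in_txn=True, pending={}
Op 2: UPDATE e=3 (pending; pending now {e=3})
Op 3: ROLLBACK: discarded pending ['e']; in_txn=False
Op 4: UPDATE a=19 (auto-commit; committed a=19)
Op 5: BEGIN: in_txn=True, pending={}
Op 6: UPDATE c=5 (pending; pending now {c=5})
Op 7: UPDATE a=24 (pending; pending now {a=24, c=5})
Op 8: UPDATE a=9 (pending; pending now {a=9, c=5})
Op 9: UPDATE a=20 (pending; pending now {a=20, c=5})
Op 10: COMMIT: merged ['a', 'c'] into committed; committed now {a=20, c=5, d=5, e=6}
Op 11: UPDATE a=16 (auto-commit; committed a=16)
Op 12: BEGIN: in_txn=True, pending={}
ROLLBACK at op 3 discards: ['e']

Answer: e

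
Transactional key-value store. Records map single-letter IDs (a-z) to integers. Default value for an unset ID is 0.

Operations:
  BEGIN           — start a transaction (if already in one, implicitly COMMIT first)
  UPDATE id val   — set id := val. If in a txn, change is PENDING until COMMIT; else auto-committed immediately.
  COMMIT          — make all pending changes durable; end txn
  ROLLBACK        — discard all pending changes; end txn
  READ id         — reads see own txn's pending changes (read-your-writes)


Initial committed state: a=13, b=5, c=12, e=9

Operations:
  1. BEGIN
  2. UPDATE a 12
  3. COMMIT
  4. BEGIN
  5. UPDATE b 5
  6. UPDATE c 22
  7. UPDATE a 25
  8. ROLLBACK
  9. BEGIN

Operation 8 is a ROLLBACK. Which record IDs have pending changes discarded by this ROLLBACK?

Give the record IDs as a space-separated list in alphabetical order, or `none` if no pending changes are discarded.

Initial committed: {a=13, b=5, c=12, e=9}
Op 1: BEGIN: in_txn=True, pending={}
Op 2: UPDATE a=12 (pending; pending now {a=12})
Op 3: COMMIT: merged ['a'] into committed; committed now {a=12, b=5, c=12, e=9}
Op 4: BEGIN: in_txn=True, pending={}
Op 5: UPDATE b=5 (pending; pending now {b=5})
Op 6: UPDATE c=22 (pending; pending now {b=5, c=22})
Op 7: UPDATE a=25 (pending; pending now {a=25, b=5, c=22})
Op 8: ROLLBACK: discarded pending ['a', 'b', 'c']; in_txn=False
Op 9: BEGIN: in_txn=True, pending={}
ROLLBACK at op 8 discards: ['a', 'b', 'c']

Answer: a b c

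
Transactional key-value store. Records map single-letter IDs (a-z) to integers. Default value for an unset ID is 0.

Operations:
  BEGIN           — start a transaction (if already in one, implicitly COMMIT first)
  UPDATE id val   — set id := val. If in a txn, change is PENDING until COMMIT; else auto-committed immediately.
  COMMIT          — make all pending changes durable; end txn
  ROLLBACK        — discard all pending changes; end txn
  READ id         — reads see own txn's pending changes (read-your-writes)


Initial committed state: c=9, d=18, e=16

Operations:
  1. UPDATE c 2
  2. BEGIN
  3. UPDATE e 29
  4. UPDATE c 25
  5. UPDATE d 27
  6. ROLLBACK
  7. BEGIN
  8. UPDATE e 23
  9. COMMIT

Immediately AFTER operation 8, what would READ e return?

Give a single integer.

Initial committed: {c=9, d=18, e=16}
Op 1: UPDATE c=2 (auto-commit; committed c=2)
Op 2: BEGIN: in_txn=True, pending={}
Op 3: UPDATE e=29 (pending; pending now {e=29})
Op 4: UPDATE c=25 (pending; pending now {c=25, e=29})
Op 5: UPDATE d=27 (pending; pending now {c=25, d=27, e=29})
Op 6: ROLLBACK: discarded pending ['c', 'd', 'e']; in_txn=False
Op 7: BEGIN: in_txn=True, pending={}
Op 8: UPDATE e=23 (pending; pending now {e=23})
After op 8: visible(e) = 23 (pending={e=23}, committed={c=2, d=18, e=16})

Answer: 23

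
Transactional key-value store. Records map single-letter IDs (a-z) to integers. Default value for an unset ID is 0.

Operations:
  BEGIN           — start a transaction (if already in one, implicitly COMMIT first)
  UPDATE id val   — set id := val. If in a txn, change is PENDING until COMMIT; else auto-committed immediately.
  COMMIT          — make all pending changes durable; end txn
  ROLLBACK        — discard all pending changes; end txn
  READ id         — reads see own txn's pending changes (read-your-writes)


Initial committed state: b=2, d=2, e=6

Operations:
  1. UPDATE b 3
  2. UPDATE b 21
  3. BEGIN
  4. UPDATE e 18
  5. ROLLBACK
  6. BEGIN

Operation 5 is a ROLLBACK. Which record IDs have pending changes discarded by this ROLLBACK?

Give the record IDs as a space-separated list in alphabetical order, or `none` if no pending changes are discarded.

Initial committed: {b=2, d=2, e=6}
Op 1: UPDATE b=3 (auto-commit; committed b=3)
Op 2: UPDATE b=21 (auto-commit; committed b=21)
Op 3: BEGIN: in_txn=True, pending={}
Op 4: UPDATE e=18 (pending; pending now {e=18})
Op 5: ROLLBACK: discarded pending ['e']; in_txn=False
Op 6: BEGIN: in_txn=True, pending={}
ROLLBACK at op 5 discards: ['e']

Answer: e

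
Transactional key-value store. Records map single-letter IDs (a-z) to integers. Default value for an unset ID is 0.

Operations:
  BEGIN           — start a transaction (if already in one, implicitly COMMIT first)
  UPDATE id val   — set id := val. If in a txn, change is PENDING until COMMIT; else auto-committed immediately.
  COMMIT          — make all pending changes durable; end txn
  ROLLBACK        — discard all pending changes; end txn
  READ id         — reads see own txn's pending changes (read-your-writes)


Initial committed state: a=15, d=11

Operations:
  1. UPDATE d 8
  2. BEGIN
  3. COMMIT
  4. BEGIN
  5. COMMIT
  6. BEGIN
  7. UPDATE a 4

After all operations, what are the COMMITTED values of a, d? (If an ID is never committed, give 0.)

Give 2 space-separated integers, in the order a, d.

Initial committed: {a=15, d=11}
Op 1: UPDATE d=8 (auto-commit; committed d=8)
Op 2: BEGIN: in_txn=True, pending={}
Op 3: COMMIT: merged [] into committed; committed now {a=15, d=8}
Op 4: BEGIN: in_txn=True, pending={}
Op 5: COMMIT: merged [] into committed; committed now {a=15, d=8}
Op 6: BEGIN: in_txn=True, pending={}
Op 7: UPDATE a=4 (pending; pending now {a=4})
Final committed: {a=15, d=8}

Answer: 15 8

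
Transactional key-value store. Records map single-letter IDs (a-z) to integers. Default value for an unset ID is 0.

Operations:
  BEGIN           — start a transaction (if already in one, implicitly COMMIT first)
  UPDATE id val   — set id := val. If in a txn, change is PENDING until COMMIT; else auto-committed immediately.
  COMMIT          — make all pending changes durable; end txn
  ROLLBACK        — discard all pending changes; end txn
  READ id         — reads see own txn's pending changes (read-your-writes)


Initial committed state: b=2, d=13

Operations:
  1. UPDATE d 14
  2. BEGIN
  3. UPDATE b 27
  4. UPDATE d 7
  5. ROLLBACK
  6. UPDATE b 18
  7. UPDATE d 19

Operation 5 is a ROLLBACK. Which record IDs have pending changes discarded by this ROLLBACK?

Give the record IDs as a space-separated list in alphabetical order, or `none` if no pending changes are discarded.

Initial committed: {b=2, d=13}
Op 1: UPDATE d=14 (auto-commit; committed d=14)
Op 2: BEGIN: in_txn=True, pending={}
Op 3: UPDATE b=27 (pending; pending now {b=27})
Op 4: UPDATE d=7 (pending; pending now {b=27, d=7})
Op 5: ROLLBACK: discarded pending ['b', 'd']; in_txn=False
Op 6: UPDATE b=18 (auto-commit; committed b=18)
Op 7: UPDATE d=19 (auto-commit; committed d=19)
ROLLBACK at op 5 discards: ['b', 'd']

Answer: b d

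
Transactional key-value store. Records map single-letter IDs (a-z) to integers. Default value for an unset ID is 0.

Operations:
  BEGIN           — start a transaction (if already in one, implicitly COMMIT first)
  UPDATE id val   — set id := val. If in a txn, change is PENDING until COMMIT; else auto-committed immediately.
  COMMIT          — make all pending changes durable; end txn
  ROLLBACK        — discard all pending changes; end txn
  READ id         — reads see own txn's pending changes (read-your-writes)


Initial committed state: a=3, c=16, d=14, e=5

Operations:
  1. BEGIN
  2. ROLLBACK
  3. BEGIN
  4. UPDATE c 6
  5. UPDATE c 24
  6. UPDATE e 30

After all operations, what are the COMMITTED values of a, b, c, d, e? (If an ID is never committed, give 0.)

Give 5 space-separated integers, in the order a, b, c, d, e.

Answer: 3 0 16 14 5

Derivation:
Initial committed: {a=3, c=16, d=14, e=5}
Op 1: BEGIN: in_txn=True, pending={}
Op 2: ROLLBACK: discarded pending []; in_txn=False
Op 3: BEGIN: in_txn=True, pending={}
Op 4: UPDATE c=6 (pending; pending now {c=6})
Op 5: UPDATE c=24 (pending; pending now {c=24})
Op 6: UPDATE e=30 (pending; pending now {c=24, e=30})
Final committed: {a=3, c=16, d=14, e=5}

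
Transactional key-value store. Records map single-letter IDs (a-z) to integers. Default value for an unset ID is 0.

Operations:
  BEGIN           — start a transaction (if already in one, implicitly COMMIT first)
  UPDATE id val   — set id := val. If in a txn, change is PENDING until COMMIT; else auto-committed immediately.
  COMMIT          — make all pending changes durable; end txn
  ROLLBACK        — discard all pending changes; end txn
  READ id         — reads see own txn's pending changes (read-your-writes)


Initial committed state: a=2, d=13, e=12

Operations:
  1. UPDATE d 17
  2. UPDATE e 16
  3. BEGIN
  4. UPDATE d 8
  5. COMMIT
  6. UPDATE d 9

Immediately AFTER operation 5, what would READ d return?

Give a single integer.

Answer: 8

Derivation:
Initial committed: {a=2, d=13, e=12}
Op 1: UPDATE d=17 (auto-commit; committed d=17)
Op 2: UPDATE e=16 (auto-commit; committed e=16)
Op 3: BEGIN: in_txn=True, pending={}
Op 4: UPDATE d=8 (pending; pending now {d=8})
Op 5: COMMIT: merged ['d'] into committed; committed now {a=2, d=8, e=16}
After op 5: visible(d) = 8 (pending={}, committed={a=2, d=8, e=16})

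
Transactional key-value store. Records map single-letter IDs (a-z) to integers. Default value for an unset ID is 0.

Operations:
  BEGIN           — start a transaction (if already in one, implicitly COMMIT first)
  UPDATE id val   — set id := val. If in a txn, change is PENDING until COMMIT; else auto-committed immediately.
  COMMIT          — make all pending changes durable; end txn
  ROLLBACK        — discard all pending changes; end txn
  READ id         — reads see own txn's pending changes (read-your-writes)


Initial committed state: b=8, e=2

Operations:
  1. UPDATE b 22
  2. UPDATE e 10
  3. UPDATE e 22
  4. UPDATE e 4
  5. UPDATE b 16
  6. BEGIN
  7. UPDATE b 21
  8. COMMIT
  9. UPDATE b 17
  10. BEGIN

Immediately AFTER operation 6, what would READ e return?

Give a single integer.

Initial committed: {b=8, e=2}
Op 1: UPDATE b=22 (auto-commit; committed b=22)
Op 2: UPDATE e=10 (auto-commit; committed e=10)
Op 3: UPDATE e=22 (auto-commit; committed e=22)
Op 4: UPDATE e=4 (auto-commit; committed e=4)
Op 5: UPDATE b=16 (auto-commit; committed b=16)
Op 6: BEGIN: in_txn=True, pending={}
After op 6: visible(e) = 4 (pending={}, committed={b=16, e=4})

Answer: 4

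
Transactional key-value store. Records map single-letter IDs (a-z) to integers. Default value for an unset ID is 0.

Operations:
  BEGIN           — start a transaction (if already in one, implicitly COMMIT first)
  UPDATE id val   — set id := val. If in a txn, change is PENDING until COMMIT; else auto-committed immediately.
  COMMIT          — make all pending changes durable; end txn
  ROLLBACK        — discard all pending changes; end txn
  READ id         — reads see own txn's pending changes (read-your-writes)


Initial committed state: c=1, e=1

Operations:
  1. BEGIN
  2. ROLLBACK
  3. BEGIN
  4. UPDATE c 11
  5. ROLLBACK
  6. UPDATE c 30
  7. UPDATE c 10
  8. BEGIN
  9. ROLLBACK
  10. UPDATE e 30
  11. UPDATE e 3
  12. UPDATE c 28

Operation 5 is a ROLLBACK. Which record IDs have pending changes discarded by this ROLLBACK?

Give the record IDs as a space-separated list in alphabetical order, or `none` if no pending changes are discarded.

Answer: c

Derivation:
Initial committed: {c=1, e=1}
Op 1: BEGIN: in_txn=True, pending={}
Op 2: ROLLBACK: discarded pending []; in_txn=False
Op 3: BEGIN: in_txn=True, pending={}
Op 4: UPDATE c=11 (pending; pending now {c=11})
Op 5: ROLLBACK: discarded pending ['c']; in_txn=False
Op 6: UPDATE c=30 (auto-commit; committed c=30)
Op 7: UPDATE c=10 (auto-commit; committed c=10)
Op 8: BEGIN: in_txn=True, pending={}
Op 9: ROLLBACK: discarded pending []; in_txn=False
Op 10: UPDATE e=30 (auto-commit; committed e=30)
Op 11: UPDATE e=3 (auto-commit; committed e=3)
Op 12: UPDATE c=28 (auto-commit; committed c=28)
ROLLBACK at op 5 discards: ['c']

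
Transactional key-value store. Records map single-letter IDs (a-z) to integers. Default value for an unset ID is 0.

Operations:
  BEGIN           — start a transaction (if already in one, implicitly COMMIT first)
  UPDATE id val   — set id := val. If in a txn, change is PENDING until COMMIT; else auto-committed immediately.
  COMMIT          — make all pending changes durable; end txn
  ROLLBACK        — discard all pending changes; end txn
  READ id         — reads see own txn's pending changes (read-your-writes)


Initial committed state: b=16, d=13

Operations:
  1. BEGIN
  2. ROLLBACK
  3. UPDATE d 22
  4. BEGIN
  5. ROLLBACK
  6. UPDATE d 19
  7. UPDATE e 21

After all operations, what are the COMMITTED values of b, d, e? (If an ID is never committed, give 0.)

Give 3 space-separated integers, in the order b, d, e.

Initial committed: {b=16, d=13}
Op 1: BEGIN: in_txn=True, pending={}
Op 2: ROLLBACK: discarded pending []; in_txn=False
Op 3: UPDATE d=22 (auto-commit; committed d=22)
Op 4: BEGIN: in_txn=True, pending={}
Op 5: ROLLBACK: discarded pending []; in_txn=False
Op 6: UPDATE d=19 (auto-commit; committed d=19)
Op 7: UPDATE e=21 (auto-commit; committed e=21)
Final committed: {b=16, d=19, e=21}

Answer: 16 19 21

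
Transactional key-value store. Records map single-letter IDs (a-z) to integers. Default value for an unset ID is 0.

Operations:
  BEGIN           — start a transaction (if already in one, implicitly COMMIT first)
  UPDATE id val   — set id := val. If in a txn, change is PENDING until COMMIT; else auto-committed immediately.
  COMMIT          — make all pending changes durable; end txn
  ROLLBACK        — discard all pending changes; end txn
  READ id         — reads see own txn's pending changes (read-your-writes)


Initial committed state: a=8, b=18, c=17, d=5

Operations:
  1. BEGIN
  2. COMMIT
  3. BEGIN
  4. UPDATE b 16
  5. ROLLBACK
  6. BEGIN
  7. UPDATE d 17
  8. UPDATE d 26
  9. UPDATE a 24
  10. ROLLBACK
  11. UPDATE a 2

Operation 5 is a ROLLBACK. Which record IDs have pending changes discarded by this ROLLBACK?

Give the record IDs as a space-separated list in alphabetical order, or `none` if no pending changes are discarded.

Initial committed: {a=8, b=18, c=17, d=5}
Op 1: BEGIN: in_txn=True, pending={}
Op 2: COMMIT: merged [] into committed; committed now {a=8, b=18, c=17, d=5}
Op 3: BEGIN: in_txn=True, pending={}
Op 4: UPDATE b=16 (pending; pending now {b=16})
Op 5: ROLLBACK: discarded pending ['b']; in_txn=False
Op 6: BEGIN: in_txn=True, pending={}
Op 7: UPDATE d=17 (pending; pending now {d=17})
Op 8: UPDATE d=26 (pending; pending now {d=26})
Op 9: UPDATE a=24 (pending; pending now {a=24, d=26})
Op 10: ROLLBACK: discarded pending ['a', 'd']; in_txn=False
Op 11: UPDATE a=2 (auto-commit; committed a=2)
ROLLBACK at op 5 discards: ['b']

Answer: b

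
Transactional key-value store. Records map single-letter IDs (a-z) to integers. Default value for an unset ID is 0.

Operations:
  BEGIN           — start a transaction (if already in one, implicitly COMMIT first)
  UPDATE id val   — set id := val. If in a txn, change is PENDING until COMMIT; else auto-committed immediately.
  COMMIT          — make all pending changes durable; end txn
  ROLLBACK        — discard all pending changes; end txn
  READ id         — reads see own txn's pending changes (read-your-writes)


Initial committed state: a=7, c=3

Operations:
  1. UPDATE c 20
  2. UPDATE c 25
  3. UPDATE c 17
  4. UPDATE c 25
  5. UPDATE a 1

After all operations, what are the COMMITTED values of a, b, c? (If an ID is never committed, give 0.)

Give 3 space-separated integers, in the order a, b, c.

Initial committed: {a=7, c=3}
Op 1: UPDATE c=20 (auto-commit; committed c=20)
Op 2: UPDATE c=25 (auto-commit; committed c=25)
Op 3: UPDATE c=17 (auto-commit; committed c=17)
Op 4: UPDATE c=25 (auto-commit; committed c=25)
Op 5: UPDATE a=1 (auto-commit; committed a=1)
Final committed: {a=1, c=25}

Answer: 1 0 25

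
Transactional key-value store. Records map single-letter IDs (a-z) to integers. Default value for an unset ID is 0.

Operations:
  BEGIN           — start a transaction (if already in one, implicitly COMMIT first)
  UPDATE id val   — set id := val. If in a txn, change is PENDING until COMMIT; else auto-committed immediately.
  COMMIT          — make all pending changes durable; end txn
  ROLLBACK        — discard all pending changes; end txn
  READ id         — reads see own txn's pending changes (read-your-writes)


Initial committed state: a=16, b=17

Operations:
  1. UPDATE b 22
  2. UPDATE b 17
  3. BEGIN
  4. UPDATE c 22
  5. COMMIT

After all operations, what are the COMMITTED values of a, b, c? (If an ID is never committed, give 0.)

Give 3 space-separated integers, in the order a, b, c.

Answer: 16 17 22

Derivation:
Initial committed: {a=16, b=17}
Op 1: UPDATE b=22 (auto-commit; committed b=22)
Op 2: UPDATE b=17 (auto-commit; committed b=17)
Op 3: BEGIN: in_txn=True, pending={}
Op 4: UPDATE c=22 (pending; pending now {c=22})
Op 5: COMMIT: merged ['c'] into committed; committed now {a=16, b=17, c=22}
Final committed: {a=16, b=17, c=22}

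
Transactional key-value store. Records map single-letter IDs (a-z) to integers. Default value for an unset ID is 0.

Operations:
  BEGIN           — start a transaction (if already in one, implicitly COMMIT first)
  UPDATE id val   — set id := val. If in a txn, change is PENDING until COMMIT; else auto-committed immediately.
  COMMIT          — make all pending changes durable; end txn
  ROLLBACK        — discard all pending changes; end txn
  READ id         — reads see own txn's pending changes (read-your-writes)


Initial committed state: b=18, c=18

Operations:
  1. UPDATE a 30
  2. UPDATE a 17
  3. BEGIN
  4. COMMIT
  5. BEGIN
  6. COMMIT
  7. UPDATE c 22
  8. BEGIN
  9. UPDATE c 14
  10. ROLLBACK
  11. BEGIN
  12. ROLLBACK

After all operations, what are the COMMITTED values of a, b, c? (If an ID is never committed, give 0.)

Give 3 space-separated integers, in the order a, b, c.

Answer: 17 18 22

Derivation:
Initial committed: {b=18, c=18}
Op 1: UPDATE a=30 (auto-commit; committed a=30)
Op 2: UPDATE a=17 (auto-commit; committed a=17)
Op 3: BEGIN: in_txn=True, pending={}
Op 4: COMMIT: merged [] into committed; committed now {a=17, b=18, c=18}
Op 5: BEGIN: in_txn=True, pending={}
Op 6: COMMIT: merged [] into committed; committed now {a=17, b=18, c=18}
Op 7: UPDATE c=22 (auto-commit; committed c=22)
Op 8: BEGIN: in_txn=True, pending={}
Op 9: UPDATE c=14 (pending; pending now {c=14})
Op 10: ROLLBACK: discarded pending ['c']; in_txn=False
Op 11: BEGIN: in_txn=True, pending={}
Op 12: ROLLBACK: discarded pending []; in_txn=False
Final committed: {a=17, b=18, c=22}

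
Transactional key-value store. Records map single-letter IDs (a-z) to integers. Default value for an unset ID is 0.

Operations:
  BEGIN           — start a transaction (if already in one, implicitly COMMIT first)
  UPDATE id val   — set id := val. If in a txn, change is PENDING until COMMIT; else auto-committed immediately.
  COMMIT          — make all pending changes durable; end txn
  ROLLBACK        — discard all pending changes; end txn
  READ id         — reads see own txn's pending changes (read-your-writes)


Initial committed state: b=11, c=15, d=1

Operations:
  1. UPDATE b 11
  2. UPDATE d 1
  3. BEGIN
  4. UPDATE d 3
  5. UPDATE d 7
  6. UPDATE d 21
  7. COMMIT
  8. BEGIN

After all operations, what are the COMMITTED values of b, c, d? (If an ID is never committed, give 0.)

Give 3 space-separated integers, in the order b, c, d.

Answer: 11 15 21

Derivation:
Initial committed: {b=11, c=15, d=1}
Op 1: UPDATE b=11 (auto-commit; committed b=11)
Op 2: UPDATE d=1 (auto-commit; committed d=1)
Op 3: BEGIN: in_txn=True, pending={}
Op 4: UPDATE d=3 (pending; pending now {d=3})
Op 5: UPDATE d=7 (pending; pending now {d=7})
Op 6: UPDATE d=21 (pending; pending now {d=21})
Op 7: COMMIT: merged ['d'] into committed; committed now {b=11, c=15, d=21}
Op 8: BEGIN: in_txn=True, pending={}
Final committed: {b=11, c=15, d=21}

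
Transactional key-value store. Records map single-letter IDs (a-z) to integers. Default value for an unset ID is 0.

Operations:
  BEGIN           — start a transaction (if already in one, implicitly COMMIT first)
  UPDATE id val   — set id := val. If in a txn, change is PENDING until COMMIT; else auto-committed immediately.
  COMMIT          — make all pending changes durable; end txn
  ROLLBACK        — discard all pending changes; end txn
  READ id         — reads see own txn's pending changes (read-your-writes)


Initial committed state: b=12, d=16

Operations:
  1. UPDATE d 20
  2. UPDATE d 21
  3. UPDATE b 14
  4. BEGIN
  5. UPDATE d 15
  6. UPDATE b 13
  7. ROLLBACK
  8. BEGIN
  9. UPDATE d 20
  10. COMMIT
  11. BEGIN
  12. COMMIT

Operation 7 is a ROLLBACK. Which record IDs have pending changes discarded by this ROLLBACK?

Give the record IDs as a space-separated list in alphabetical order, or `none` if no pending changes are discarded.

Answer: b d

Derivation:
Initial committed: {b=12, d=16}
Op 1: UPDATE d=20 (auto-commit; committed d=20)
Op 2: UPDATE d=21 (auto-commit; committed d=21)
Op 3: UPDATE b=14 (auto-commit; committed b=14)
Op 4: BEGIN: in_txn=True, pending={}
Op 5: UPDATE d=15 (pending; pending now {d=15})
Op 6: UPDATE b=13 (pending; pending now {b=13, d=15})
Op 7: ROLLBACK: discarded pending ['b', 'd']; in_txn=False
Op 8: BEGIN: in_txn=True, pending={}
Op 9: UPDATE d=20 (pending; pending now {d=20})
Op 10: COMMIT: merged ['d'] into committed; committed now {b=14, d=20}
Op 11: BEGIN: in_txn=True, pending={}
Op 12: COMMIT: merged [] into committed; committed now {b=14, d=20}
ROLLBACK at op 7 discards: ['b', 'd']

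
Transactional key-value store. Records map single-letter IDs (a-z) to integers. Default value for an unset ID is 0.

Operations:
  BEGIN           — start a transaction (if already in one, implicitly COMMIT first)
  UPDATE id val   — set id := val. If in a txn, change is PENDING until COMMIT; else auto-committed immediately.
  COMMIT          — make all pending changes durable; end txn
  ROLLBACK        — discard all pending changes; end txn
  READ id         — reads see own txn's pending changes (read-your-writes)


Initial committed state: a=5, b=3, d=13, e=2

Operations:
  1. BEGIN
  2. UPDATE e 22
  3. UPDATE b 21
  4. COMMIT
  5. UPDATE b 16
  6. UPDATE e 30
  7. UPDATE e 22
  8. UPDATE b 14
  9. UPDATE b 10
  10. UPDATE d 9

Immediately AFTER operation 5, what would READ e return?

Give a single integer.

Initial committed: {a=5, b=3, d=13, e=2}
Op 1: BEGIN: in_txn=True, pending={}
Op 2: UPDATE e=22 (pending; pending now {e=22})
Op 3: UPDATE b=21 (pending; pending now {b=21, e=22})
Op 4: COMMIT: merged ['b', 'e'] into committed; committed now {a=5, b=21, d=13, e=22}
Op 5: UPDATE b=16 (auto-commit; committed b=16)
After op 5: visible(e) = 22 (pending={}, committed={a=5, b=16, d=13, e=22})

Answer: 22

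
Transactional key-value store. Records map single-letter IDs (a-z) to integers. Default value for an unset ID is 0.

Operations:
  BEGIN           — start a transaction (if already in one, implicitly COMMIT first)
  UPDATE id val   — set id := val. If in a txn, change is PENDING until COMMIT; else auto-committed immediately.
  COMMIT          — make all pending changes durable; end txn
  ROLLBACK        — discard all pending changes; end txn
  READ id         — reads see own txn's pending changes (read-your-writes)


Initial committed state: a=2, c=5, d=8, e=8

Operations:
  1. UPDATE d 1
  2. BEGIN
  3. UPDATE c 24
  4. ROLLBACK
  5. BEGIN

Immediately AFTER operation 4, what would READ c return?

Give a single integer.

Answer: 5

Derivation:
Initial committed: {a=2, c=5, d=8, e=8}
Op 1: UPDATE d=1 (auto-commit; committed d=1)
Op 2: BEGIN: in_txn=True, pending={}
Op 3: UPDATE c=24 (pending; pending now {c=24})
Op 4: ROLLBACK: discarded pending ['c']; in_txn=False
After op 4: visible(c) = 5 (pending={}, committed={a=2, c=5, d=1, e=8})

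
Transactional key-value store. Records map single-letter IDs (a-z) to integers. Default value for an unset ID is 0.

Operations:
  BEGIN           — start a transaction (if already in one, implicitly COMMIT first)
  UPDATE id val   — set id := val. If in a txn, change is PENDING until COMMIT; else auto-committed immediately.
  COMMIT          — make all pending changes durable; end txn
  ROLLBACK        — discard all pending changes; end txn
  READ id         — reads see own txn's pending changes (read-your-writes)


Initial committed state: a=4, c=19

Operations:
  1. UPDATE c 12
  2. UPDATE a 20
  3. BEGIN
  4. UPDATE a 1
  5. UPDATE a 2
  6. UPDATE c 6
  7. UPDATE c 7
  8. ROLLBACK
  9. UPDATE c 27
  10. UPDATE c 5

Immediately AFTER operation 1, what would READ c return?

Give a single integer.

Answer: 12

Derivation:
Initial committed: {a=4, c=19}
Op 1: UPDATE c=12 (auto-commit; committed c=12)
After op 1: visible(c) = 12 (pending={}, committed={a=4, c=12})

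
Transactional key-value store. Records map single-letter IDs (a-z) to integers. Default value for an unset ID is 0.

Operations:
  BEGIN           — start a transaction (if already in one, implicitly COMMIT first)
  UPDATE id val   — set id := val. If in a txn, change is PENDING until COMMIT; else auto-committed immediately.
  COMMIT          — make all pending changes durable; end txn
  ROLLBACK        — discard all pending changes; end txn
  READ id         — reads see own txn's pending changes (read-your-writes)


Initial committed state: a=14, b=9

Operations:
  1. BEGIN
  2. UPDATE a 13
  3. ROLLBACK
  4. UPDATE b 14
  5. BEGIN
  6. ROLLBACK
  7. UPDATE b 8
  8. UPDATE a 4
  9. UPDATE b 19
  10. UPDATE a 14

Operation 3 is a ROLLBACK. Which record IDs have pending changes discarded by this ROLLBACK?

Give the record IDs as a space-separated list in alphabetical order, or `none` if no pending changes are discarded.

Answer: a

Derivation:
Initial committed: {a=14, b=9}
Op 1: BEGIN: in_txn=True, pending={}
Op 2: UPDATE a=13 (pending; pending now {a=13})
Op 3: ROLLBACK: discarded pending ['a']; in_txn=False
Op 4: UPDATE b=14 (auto-commit; committed b=14)
Op 5: BEGIN: in_txn=True, pending={}
Op 6: ROLLBACK: discarded pending []; in_txn=False
Op 7: UPDATE b=8 (auto-commit; committed b=8)
Op 8: UPDATE a=4 (auto-commit; committed a=4)
Op 9: UPDATE b=19 (auto-commit; committed b=19)
Op 10: UPDATE a=14 (auto-commit; committed a=14)
ROLLBACK at op 3 discards: ['a']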